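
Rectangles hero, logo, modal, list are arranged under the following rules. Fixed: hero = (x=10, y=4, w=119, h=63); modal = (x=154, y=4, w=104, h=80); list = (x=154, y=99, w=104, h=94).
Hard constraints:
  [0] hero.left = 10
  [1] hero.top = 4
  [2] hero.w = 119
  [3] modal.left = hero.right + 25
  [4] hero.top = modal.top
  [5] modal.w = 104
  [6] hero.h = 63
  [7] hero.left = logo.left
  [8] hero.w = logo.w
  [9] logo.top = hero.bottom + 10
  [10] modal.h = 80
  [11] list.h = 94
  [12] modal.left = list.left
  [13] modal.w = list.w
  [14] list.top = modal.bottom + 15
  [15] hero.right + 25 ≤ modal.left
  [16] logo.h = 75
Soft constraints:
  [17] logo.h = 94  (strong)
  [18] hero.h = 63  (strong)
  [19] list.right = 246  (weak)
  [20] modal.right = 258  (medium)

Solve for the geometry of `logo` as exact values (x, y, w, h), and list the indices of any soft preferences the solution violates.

1. logo.x = 10  [hero.left = logo.left]
2. logo.w = 119  [hero.w = logo.w]
3. logo.y = 77  [logo.top = hero.bottom + 10]
4. logo.h = 75  [logo.h = 75]

logo = (x=10, y=77, w=119, h=75)
violated soft preferences: 17, 19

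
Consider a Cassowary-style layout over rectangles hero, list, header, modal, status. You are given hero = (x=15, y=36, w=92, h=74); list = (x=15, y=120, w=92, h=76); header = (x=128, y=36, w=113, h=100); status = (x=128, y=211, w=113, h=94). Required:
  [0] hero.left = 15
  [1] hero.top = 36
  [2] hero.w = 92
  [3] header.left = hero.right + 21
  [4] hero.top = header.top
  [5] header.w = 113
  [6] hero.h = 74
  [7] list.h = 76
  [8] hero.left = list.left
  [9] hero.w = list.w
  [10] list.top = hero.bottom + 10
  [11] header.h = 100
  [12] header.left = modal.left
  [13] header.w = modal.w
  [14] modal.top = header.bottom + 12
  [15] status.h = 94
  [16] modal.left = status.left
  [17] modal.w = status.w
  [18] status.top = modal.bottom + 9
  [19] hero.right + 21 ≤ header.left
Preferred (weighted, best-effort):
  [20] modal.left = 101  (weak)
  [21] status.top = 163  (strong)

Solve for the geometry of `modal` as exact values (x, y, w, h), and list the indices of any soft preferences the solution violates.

modal = (x=128, y=148, w=113, h=54)
violated soft preferences: 20, 21

1. modal.x = 128  [header.left = modal.left]
2. modal.w = 113  [header.w = modal.w]
3. modal.y = 148  [modal.top = header.bottom + 12]
4. modal.h = 54  [status.top = modal.bottom + 9]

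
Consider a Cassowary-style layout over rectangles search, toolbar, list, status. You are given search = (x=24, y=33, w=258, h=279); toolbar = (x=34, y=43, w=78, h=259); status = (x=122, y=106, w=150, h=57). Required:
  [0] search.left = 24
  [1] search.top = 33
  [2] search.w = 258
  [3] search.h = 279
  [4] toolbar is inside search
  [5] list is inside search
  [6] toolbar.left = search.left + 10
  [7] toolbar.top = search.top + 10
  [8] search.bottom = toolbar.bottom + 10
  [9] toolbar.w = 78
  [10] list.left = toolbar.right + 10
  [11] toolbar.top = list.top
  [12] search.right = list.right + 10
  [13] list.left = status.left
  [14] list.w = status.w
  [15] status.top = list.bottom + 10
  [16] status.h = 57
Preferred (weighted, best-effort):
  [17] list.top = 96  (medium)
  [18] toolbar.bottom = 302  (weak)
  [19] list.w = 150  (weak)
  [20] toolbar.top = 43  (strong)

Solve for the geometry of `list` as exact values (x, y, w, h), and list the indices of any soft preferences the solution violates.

list = (x=122, y=43, w=150, h=53)
violated soft preferences: 17

1. list.x = 122  [list.left = toolbar.right + 10]
2. list.y = 43  [toolbar.top = list.top]
3. list.w = 150  [search.right = list.right + 10]
4. list.h = 53  [status.top = list.bottom + 10]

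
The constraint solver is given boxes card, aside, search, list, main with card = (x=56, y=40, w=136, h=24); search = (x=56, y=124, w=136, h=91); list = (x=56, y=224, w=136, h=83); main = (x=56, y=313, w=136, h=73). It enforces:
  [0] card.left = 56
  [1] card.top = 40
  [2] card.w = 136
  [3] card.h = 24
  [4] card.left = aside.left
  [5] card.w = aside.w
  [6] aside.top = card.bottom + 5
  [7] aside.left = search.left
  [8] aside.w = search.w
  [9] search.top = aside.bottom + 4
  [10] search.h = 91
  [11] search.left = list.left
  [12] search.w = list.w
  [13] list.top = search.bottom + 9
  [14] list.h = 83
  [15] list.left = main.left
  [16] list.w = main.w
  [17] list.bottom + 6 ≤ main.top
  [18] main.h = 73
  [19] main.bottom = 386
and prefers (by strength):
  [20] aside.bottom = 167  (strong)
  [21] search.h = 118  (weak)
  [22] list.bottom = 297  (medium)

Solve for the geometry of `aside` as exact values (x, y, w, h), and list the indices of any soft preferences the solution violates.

aside = (x=56, y=69, w=136, h=51)
violated soft preferences: 20, 21, 22

1. aside.x = 56  [card.left = aside.left]
2. aside.w = 136  [card.w = aside.w]
3. aside.y = 69  [aside.top = card.bottom + 5]
4. aside.h = 51  [search.top = aside.bottom + 4]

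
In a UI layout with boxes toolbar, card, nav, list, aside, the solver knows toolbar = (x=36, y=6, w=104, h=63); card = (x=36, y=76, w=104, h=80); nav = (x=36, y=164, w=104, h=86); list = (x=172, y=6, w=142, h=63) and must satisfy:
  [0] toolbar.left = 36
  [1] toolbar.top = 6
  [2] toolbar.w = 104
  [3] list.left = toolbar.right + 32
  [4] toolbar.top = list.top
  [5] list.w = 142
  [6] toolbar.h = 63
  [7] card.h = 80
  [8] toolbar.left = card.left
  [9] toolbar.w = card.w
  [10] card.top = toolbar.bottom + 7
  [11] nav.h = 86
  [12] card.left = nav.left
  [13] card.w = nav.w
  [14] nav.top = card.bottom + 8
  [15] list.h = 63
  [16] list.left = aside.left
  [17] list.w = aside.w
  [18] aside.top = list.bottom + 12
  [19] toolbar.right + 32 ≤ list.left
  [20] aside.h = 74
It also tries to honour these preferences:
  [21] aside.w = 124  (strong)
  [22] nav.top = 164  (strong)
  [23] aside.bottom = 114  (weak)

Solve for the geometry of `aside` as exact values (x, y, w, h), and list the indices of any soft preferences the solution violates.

aside = (x=172, y=81, w=142, h=74)
violated soft preferences: 21, 23

1. aside.x = 172  [list.left = aside.left]
2. aside.w = 142  [list.w = aside.w]
3. aside.y = 81  [aside.top = list.bottom + 12]
4. aside.h = 74  [aside.h = 74]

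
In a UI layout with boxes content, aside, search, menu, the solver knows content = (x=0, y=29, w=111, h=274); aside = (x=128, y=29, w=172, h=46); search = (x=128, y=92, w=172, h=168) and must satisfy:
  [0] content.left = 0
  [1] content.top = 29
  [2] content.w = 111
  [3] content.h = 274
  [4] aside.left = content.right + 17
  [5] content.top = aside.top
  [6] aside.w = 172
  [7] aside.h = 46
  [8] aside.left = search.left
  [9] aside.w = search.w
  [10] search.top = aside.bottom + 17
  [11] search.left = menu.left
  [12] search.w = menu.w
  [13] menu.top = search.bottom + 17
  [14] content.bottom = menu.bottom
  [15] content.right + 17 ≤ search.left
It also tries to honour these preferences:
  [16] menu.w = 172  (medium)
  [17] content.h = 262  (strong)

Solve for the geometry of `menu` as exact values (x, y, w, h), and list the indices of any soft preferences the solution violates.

1. menu.x = 128  [search.left = menu.left]
2. menu.w = 172  [search.w = menu.w]
3. menu.y = 277  [menu.top = search.bottom + 17]
4. menu.h = 26  [content.bottom = menu.bottom]

menu = (x=128, y=277, w=172, h=26)
violated soft preferences: 17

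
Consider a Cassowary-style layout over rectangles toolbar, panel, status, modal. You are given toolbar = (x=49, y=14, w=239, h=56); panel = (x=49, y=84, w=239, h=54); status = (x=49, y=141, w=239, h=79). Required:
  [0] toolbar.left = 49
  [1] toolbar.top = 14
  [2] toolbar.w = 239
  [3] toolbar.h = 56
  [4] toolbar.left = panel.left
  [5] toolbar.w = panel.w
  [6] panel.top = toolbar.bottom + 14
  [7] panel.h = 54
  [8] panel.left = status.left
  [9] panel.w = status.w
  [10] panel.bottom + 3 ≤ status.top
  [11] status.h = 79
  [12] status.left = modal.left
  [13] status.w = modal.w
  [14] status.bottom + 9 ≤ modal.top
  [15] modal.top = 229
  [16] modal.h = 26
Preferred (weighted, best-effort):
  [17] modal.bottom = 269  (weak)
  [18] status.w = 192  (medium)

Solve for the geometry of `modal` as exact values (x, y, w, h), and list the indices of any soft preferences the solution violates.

modal = (x=49, y=229, w=239, h=26)
violated soft preferences: 17, 18

1. modal.x = 49  [status.left = modal.left]
2. modal.w = 239  [status.w = modal.w]
3. modal.y = 229  [modal.top = 229]
4. modal.h = 26  [modal.h = 26]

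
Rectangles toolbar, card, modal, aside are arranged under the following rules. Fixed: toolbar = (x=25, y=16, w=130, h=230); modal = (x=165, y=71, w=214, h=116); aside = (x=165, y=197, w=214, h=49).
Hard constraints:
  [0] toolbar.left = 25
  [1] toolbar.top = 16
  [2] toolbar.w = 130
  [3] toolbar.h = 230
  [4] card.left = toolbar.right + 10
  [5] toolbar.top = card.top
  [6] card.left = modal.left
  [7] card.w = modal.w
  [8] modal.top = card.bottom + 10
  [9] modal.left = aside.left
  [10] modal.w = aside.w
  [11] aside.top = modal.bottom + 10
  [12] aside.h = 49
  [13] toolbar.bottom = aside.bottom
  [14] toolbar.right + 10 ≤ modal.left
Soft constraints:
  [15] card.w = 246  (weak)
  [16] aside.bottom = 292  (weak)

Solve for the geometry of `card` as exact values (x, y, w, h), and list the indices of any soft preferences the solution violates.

card = (x=165, y=16, w=214, h=45)
violated soft preferences: 15, 16

1. card.x = 165  [card.left = toolbar.right + 10]
2. card.y = 16  [toolbar.top = card.top]
3. card.w = 214  [card.w = modal.w]
4. card.h = 45  [modal.top = card.bottom + 10]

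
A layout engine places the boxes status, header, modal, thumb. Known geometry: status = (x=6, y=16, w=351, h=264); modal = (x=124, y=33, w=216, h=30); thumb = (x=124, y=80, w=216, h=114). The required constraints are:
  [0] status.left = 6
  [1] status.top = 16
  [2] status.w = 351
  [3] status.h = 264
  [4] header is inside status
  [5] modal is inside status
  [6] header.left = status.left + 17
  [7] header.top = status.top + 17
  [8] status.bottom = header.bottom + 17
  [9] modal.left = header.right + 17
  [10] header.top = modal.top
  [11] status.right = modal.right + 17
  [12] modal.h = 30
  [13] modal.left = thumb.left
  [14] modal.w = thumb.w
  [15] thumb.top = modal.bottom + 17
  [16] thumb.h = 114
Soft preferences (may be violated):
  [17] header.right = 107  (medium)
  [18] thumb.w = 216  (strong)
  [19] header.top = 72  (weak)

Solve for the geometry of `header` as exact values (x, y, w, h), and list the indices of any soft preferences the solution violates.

header = (x=23, y=33, w=84, h=230)
violated soft preferences: 19

1. header.x = 23  [header.left = status.left + 17]
2. header.y = 33  [header.top = status.top + 17]
3. header.h = 230  [status.bottom = header.bottom + 17]
4. header.w = 84  [modal.left = header.right + 17]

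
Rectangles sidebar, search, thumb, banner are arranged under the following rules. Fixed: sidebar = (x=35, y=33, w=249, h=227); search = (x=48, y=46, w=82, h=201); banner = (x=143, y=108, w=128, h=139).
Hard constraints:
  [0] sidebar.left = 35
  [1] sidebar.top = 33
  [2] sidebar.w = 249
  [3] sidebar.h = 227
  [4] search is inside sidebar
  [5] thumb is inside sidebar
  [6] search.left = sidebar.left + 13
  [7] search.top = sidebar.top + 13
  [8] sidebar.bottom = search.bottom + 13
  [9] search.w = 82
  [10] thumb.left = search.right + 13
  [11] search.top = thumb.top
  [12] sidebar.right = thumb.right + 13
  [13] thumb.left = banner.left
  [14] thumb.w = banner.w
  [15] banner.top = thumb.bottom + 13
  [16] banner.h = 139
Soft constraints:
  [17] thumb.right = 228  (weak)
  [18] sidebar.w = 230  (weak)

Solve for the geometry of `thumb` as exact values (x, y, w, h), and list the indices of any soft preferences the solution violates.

thumb = (x=143, y=46, w=128, h=49)
violated soft preferences: 17, 18

1. thumb.x = 143  [thumb.left = search.right + 13]
2. thumb.y = 46  [search.top = thumb.top]
3. thumb.w = 128  [sidebar.right = thumb.right + 13]
4. thumb.h = 49  [banner.top = thumb.bottom + 13]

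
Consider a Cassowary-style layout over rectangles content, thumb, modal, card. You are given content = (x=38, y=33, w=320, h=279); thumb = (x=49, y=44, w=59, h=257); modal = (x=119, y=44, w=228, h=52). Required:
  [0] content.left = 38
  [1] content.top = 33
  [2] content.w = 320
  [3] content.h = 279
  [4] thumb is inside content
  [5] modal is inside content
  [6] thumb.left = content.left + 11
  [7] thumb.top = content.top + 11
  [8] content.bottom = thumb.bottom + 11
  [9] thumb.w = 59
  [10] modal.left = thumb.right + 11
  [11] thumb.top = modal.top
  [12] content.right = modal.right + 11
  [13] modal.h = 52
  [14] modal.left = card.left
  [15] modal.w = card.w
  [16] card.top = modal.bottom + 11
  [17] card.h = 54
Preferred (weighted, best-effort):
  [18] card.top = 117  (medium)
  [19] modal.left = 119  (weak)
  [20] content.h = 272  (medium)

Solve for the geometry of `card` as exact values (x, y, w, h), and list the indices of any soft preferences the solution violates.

card = (x=119, y=107, w=228, h=54)
violated soft preferences: 18, 20

1. card.x = 119  [modal.left = card.left]
2. card.w = 228  [modal.w = card.w]
3. card.y = 107  [card.top = modal.bottom + 11]
4. card.h = 54  [card.h = 54]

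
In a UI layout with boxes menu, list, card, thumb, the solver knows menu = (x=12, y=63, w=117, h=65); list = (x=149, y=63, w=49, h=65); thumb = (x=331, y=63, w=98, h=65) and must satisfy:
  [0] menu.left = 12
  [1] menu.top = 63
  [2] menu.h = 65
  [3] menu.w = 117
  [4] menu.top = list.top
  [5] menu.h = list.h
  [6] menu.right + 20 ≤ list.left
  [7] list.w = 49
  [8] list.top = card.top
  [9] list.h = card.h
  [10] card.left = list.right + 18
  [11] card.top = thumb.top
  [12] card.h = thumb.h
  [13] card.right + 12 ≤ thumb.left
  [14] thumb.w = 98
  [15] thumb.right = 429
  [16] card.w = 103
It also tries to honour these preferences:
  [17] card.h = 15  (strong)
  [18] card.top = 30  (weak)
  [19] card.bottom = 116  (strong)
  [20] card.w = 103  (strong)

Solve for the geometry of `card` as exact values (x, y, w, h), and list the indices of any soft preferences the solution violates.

1. card.y = 63  [list.top = card.top]
2. card.h = 65  [list.h = card.h]
3. card.x = 216  [card.left = list.right + 18]
4. card.w = 103  [card.w = 103]

card = (x=216, y=63, w=103, h=65)
violated soft preferences: 17, 18, 19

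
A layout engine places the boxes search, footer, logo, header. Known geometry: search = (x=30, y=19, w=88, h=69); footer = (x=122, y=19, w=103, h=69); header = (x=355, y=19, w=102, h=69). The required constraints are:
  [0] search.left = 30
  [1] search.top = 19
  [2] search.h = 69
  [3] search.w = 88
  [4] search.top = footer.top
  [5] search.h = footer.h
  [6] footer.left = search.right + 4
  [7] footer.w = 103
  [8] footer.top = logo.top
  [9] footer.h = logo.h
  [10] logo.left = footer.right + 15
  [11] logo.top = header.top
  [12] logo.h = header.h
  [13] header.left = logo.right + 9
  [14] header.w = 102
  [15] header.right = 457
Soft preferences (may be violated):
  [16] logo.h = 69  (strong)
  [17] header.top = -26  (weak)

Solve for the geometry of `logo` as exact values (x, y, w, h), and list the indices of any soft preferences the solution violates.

logo = (x=240, y=19, w=106, h=69)
violated soft preferences: 17

1. logo.y = 19  [footer.top = logo.top]
2. logo.h = 69  [footer.h = logo.h]
3. logo.x = 240  [logo.left = footer.right + 15]
4. logo.w = 106  [header.left = logo.right + 9]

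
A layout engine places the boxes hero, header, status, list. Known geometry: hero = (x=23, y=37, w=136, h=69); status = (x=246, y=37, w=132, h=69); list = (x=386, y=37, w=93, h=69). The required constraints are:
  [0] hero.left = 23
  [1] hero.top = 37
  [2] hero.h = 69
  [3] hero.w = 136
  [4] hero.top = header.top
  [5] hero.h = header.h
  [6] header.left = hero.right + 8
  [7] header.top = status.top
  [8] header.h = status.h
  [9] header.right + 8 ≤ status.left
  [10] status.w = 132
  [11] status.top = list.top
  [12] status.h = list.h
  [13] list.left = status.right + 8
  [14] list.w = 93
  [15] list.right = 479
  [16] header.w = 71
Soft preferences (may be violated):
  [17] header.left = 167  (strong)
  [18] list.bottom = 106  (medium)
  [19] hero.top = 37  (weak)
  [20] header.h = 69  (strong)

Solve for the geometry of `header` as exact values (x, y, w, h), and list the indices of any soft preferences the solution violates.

header = (x=167, y=37, w=71, h=69)
violated soft preferences: none

1. header.y = 37  [hero.top = header.top]
2. header.h = 69  [hero.h = header.h]
3. header.x = 167  [header.left = hero.right + 8]
4. header.w = 71  [header.w = 71]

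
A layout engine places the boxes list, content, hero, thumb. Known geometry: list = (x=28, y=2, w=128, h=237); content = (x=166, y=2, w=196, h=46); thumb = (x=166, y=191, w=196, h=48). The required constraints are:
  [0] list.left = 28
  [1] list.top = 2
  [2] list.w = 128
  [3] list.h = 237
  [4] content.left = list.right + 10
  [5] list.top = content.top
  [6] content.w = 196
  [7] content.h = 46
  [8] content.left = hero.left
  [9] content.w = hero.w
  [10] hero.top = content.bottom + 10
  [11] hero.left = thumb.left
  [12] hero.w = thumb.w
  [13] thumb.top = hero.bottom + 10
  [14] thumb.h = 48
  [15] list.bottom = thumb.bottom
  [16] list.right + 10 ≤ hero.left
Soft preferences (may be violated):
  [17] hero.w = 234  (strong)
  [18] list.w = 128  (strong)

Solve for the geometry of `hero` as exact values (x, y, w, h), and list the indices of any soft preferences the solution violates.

hero = (x=166, y=58, w=196, h=123)
violated soft preferences: 17

1. hero.x = 166  [content.left = hero.left]
2. hero.w = 196  [content.w = hero.w]
3. hero.y = 58  [hero.top = content.bottom + 10]
4. hero.h = 123  [thumb.top = hero.bottom + 10]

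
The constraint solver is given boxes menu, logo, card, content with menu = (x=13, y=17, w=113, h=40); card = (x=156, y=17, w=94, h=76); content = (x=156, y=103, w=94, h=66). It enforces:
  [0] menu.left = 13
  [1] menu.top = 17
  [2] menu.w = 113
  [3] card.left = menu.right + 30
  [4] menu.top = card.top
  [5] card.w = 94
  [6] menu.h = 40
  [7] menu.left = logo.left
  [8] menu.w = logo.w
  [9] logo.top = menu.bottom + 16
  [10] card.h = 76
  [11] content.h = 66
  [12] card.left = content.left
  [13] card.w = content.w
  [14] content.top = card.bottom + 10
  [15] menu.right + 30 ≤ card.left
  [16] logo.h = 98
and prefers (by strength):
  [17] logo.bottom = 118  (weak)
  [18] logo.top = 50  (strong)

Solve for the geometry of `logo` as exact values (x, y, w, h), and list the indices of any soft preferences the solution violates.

logo = (x=13, y=73, w=113, h=98)
violated soft preferences: 17, 18

1. logo.x = 13  [menu.left = logo.left]
2. logo.w = 113  [menu.w = logo.w]
3. logo.y = 73  [logo.top = menu.bottom + 16]
4. logo.h = 98  [logo.h = 98]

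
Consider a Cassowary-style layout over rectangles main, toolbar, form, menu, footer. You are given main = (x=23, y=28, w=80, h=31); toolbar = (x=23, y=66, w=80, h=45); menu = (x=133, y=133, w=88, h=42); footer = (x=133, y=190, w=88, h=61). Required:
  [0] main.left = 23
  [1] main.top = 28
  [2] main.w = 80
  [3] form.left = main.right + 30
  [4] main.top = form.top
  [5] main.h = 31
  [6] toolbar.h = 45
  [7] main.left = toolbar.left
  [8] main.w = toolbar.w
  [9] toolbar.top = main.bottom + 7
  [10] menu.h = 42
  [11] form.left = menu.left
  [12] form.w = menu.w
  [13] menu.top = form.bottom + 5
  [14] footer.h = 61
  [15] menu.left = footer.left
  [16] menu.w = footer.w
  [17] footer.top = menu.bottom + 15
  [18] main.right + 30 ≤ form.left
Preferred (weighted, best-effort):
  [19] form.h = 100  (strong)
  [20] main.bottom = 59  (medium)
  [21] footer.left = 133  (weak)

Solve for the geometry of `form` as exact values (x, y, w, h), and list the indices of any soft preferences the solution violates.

1. form.x = 133  [form.left = main.right + 30]
2. form.y = 28  [main.top = form.top]
3. form.w = 88  [form.w = menu.w]
4. form.h = 100  [menu.top = form.bottom + 5]

form = (x=133, y=28, w=88, h=100)
violated soft preferences: none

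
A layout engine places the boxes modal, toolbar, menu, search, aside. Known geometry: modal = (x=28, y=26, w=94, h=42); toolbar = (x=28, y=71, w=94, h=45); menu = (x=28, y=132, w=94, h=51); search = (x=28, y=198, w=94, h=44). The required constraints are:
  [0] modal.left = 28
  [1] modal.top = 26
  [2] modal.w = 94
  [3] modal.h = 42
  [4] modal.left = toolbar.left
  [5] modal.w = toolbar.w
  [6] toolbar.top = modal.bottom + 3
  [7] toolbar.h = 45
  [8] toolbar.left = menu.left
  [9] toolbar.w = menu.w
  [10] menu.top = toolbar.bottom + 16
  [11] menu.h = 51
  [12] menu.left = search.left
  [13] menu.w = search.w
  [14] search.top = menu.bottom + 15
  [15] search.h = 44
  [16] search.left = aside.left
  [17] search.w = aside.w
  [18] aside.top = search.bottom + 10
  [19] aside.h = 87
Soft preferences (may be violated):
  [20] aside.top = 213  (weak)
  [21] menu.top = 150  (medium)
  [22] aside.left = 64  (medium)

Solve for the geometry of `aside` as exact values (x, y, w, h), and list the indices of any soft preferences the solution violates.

aside = (x=28, y=252, w=94, h=87)
violated soft preferences: 20, 21, 22

1. aside.x = 28  [search.left = aside.left]
2. aside.w = 94  [search.w = aside.w]
3. aside.y = 252  [aside.top = search.bottom + 10]
4. aside.h = 87  [aside.h = 87]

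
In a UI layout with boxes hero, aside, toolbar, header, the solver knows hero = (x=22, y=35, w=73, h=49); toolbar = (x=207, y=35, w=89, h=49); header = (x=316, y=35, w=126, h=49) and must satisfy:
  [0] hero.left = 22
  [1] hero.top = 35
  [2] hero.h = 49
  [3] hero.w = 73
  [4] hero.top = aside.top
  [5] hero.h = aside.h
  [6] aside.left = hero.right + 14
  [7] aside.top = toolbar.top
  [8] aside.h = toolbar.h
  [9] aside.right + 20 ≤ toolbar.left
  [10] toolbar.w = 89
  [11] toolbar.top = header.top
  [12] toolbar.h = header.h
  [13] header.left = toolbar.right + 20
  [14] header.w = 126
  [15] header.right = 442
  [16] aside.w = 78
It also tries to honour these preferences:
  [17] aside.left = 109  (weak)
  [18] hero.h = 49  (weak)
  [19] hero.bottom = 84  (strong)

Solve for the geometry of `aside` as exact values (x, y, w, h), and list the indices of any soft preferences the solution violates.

1. aside.y = 35  [hero.top = aside.top]
2. aside.h = 49  [hero.h = aside.h]
3. aside.x = 109  [aside.left = hero.right + 14]
4. aside.w = 78  [aside.w = 78]

aside = (x=109, y=35, w=78, h=49)
violated soft preferences: none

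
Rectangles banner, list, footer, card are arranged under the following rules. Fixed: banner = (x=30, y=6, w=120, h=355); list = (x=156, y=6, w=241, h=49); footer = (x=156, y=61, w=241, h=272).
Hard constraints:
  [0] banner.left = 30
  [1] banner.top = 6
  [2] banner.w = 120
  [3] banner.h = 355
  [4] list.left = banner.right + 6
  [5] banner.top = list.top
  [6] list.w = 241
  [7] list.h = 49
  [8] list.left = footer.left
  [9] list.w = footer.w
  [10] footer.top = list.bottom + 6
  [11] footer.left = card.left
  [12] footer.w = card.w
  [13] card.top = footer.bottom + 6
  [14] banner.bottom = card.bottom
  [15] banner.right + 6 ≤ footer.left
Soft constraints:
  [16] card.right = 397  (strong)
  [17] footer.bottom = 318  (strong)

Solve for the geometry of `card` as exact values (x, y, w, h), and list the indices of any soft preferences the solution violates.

card = (x=156, y=339, w=241, h=22)
violated soft preferences: 17

1. card.x = 156  [footer.left = card.left]
2. card.w = 241  [footer.w = card.w]
3. card.y = 339  [card.top = footer.bottom + 6]
4. card.h = 22  [banner.bottom = card.bottom]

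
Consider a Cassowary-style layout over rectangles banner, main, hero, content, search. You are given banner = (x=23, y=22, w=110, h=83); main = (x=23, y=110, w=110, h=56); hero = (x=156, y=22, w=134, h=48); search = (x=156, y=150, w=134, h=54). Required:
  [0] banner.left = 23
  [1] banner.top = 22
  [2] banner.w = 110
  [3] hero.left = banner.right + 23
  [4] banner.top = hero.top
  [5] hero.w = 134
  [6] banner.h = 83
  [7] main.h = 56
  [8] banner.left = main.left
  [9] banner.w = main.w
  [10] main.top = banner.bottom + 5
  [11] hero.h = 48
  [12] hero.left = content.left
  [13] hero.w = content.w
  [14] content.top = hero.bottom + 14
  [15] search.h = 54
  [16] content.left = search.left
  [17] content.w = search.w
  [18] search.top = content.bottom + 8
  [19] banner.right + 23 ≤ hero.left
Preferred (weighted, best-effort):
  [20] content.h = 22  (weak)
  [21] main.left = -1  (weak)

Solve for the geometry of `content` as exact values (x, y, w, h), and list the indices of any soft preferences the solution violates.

1. content.x = 156  [hero.left = content.left]
2. content.w = 134  [hero.w = content.w]
3. content.y = 84  [content.top = hero.bottom + 14]
4. content.h = 58  [search.top = content.bottom + 8]

content = (x=156, y=84, w=134, h=58)
violated soft preferences: 20, 21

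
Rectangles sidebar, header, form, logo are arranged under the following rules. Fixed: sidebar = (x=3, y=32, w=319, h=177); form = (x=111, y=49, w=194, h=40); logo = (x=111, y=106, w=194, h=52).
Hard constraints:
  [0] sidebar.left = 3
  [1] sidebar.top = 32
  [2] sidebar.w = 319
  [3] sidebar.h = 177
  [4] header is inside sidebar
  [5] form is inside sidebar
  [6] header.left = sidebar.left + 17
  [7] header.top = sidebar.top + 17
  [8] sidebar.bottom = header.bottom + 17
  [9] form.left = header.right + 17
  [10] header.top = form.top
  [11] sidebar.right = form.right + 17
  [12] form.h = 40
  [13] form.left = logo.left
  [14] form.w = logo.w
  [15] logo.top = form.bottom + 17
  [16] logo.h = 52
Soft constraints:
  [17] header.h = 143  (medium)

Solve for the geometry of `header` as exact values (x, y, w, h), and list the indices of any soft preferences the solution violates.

header = (x=20, y=49, w=74, h=143)
violated soft preferences: none

1. header.x = 20  [header.left = sidebar.left + 17]
2. header.y = 49  [header.top = sidebar.top + 17]
3. header.h = 143  [sidebar.bottom = header.bottom + 17]
4. header.w = 74  [form.left = header.right + 17]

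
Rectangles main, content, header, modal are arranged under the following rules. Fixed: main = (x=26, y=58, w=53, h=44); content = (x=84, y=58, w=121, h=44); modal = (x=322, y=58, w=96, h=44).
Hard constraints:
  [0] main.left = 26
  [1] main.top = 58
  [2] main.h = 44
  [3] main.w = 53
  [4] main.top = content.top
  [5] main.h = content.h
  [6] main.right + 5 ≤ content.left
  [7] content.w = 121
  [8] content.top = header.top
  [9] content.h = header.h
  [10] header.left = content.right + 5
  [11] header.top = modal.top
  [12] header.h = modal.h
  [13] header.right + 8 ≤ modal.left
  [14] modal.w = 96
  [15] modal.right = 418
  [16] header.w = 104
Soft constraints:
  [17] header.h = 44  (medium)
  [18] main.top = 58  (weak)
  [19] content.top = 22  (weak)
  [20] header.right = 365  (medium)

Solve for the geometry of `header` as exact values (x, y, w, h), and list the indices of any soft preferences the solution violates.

1. header.y = 58  [content.top = header.top]
2. header.h = 44  [content.h = header.h]
3. header.x = 210  [header.left = content.right + 5]
4. header.w = 104  [header.w = 104]

header = (x=210, y=58, w=104, h=44)
violated soft preferences: 19, 20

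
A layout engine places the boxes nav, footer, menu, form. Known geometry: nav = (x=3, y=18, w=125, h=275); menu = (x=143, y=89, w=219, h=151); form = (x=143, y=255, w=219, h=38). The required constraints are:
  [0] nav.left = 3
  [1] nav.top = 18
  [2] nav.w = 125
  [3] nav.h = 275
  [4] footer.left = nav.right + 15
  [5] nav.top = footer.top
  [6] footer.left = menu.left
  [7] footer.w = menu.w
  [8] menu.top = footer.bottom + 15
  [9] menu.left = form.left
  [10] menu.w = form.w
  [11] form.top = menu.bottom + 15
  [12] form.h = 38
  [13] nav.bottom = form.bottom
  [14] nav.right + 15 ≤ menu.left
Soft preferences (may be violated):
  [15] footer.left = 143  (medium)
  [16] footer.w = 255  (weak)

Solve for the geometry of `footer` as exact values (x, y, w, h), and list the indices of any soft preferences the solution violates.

footer = (x=143, y=18, w=219, h=56)
violated soft preferences: 16

1. footer.x = 143  [footer.left = nav.right + 15]
2. footer.y = 18  [nav.top = footer.top]
3. footer.w = 219  [footer.w = menu.w]
4. footer.h = 56  [menu.top = footer.bottom + 15]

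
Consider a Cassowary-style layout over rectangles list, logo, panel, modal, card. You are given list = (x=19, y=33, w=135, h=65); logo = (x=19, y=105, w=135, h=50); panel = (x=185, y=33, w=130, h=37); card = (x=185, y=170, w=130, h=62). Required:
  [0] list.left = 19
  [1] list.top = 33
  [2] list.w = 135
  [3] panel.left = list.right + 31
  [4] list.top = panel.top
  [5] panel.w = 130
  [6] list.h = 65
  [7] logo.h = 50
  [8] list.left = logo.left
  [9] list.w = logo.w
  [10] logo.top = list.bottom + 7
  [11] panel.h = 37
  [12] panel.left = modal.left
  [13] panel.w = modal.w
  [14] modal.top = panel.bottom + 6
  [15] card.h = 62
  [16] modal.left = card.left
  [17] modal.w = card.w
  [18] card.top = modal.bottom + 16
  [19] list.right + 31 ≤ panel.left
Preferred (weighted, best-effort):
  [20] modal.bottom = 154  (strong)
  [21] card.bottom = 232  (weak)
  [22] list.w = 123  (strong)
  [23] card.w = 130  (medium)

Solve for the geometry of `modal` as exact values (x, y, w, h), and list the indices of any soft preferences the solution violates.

1. modal.x = 185  [panel.left = modal.left]
2. modal.w = 130  [panel.w = modal.w]
3. modal.y = 76  [modal.top = panel.bottom + 6]
4. modal.h = 78  [card.top = modal.bottom + 16]

modal = (x=185, y=76, w=130, h=78)
violated soft preferences: 22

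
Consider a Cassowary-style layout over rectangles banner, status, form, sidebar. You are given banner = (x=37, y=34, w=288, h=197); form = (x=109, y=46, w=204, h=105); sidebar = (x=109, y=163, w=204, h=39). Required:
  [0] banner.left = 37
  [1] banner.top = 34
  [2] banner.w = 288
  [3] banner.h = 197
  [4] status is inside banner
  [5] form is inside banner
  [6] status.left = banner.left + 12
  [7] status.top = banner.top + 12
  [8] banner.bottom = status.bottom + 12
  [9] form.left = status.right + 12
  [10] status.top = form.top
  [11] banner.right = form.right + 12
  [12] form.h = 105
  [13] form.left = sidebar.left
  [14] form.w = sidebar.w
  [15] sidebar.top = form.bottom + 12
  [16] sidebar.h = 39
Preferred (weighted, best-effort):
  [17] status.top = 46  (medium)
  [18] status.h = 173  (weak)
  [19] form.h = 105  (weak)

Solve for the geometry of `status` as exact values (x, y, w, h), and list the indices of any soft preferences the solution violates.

status = (x=49, y=46, w=48, h=173)
violated soft preferences: none

1. status.x = 49  [status.left = banner.left + 12]
2. status.y = 46  [status.top = banner.top + 12]
3. status.h = 173  [banner.bottom = status.bottom + 12]
4. status.w = 48  [form.left = status.right + 12]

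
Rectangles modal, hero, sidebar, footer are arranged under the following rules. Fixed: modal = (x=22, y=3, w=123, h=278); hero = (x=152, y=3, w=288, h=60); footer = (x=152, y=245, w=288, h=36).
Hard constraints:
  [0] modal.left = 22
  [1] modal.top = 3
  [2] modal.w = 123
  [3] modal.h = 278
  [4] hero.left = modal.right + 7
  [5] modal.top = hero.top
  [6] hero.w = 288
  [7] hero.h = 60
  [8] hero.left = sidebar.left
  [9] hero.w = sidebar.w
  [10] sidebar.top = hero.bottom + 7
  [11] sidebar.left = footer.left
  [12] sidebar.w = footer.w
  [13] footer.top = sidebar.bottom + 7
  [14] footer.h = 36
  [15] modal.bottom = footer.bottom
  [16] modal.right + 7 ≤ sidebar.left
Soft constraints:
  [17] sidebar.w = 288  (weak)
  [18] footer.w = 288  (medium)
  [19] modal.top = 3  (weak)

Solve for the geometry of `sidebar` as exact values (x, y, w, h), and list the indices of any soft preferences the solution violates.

1. sidebar.x = 152  [hero.left = sidebar.left]
2. sidebar.w = 288  [hero.w = sidebar.w]
3. sidebar.y = 70  [sidebar.top = hero.bottom + 7]
4. sidebar.h = 168  [footer.top = sidebar.bottom + 7]

sidebar = (x=152, y=70, w=288, h=168)
violated soft preferences: none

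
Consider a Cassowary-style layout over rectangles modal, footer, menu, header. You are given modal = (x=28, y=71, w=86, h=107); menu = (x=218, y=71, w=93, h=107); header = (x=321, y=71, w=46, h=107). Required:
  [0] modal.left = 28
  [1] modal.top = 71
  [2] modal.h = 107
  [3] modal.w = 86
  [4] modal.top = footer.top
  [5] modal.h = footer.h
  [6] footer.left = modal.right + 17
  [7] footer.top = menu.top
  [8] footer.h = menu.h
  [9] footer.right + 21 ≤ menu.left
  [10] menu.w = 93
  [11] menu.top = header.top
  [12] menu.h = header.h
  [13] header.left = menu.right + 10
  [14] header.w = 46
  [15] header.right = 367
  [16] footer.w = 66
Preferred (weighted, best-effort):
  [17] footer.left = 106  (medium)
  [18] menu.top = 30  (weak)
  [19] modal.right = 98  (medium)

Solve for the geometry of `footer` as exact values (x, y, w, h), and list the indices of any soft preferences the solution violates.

footer = (x=131, y=71, w=66, h=107)
violated soft preferences: 17, 18, 19

1. footer.y = 71  [modal.top = footer.top]
2. footer.h = 107  [modal.h = footer.h]
3. footer.x = 131  [footer.left = modal.right + 17]
4. footer.w = 66  [footer.w = 66]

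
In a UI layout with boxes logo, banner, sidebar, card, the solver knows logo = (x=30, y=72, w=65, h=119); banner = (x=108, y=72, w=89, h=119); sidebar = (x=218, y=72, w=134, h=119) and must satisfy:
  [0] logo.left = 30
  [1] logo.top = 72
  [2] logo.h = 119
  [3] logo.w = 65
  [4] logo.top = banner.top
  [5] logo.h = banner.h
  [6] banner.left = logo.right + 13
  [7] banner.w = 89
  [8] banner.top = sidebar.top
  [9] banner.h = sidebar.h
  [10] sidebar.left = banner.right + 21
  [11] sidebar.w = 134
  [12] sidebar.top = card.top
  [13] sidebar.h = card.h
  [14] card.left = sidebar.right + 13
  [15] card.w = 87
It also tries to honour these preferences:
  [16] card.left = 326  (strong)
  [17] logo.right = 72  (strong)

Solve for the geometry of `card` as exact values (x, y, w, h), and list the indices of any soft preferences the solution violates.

1. card.y = 72  [sidebar.top = card.top]
2. card.h = 119  [sidebar.h = card.h]
3. card.x = 365  [card.left = sidebar.right + 13]
4. card.w = 87  [card.w = 87]

card = (x=365, y=72, w=87, h=119)
violated soft preferences: 16, 17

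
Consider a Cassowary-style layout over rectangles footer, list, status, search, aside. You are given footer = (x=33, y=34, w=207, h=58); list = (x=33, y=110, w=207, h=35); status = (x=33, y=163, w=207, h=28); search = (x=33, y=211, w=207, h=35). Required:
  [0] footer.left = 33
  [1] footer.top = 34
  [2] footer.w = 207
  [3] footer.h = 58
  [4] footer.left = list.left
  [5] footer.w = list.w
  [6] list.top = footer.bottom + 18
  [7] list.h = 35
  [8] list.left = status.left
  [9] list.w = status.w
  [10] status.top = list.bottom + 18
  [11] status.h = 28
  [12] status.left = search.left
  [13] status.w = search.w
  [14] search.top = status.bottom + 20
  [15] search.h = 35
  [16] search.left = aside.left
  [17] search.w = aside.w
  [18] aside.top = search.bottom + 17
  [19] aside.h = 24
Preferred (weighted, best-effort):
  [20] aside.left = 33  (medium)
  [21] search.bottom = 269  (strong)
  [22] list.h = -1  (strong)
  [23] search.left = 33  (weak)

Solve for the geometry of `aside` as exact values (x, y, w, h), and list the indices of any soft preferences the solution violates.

aside = (x=33, y=263, w=207, h=24)
violated soft preferences: 21, 22

1. aside.x = 33  [search.left = aside.left]
2. aside.w = 207  [search.w = aside.w]
3. aside.y = 263  [aside.top = search.bottom + 17]
4. aside.h = 24  [aside.h = 24]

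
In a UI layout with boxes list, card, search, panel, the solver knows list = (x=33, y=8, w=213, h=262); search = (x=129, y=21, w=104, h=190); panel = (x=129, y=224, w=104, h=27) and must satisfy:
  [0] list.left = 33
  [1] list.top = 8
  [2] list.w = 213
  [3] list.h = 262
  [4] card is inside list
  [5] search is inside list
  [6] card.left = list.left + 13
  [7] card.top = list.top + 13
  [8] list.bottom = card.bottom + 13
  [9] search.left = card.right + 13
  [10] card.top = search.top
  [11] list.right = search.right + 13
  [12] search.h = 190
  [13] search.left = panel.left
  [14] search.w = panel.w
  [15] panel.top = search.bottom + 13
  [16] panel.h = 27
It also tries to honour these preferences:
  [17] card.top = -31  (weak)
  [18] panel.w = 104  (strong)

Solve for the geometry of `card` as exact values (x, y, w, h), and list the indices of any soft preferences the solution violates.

1. card.x = 46  [card.left = list.left + 13]
2. card.y = 21  [card.top = list.top + 13]
3. card.h = 236  [list.bottom = card.bottom + 13]
4. card.w = 70  [search.left = card.right + 13]

card = (x=46, y=21, w=70, h=236)
violated soft preferences: 17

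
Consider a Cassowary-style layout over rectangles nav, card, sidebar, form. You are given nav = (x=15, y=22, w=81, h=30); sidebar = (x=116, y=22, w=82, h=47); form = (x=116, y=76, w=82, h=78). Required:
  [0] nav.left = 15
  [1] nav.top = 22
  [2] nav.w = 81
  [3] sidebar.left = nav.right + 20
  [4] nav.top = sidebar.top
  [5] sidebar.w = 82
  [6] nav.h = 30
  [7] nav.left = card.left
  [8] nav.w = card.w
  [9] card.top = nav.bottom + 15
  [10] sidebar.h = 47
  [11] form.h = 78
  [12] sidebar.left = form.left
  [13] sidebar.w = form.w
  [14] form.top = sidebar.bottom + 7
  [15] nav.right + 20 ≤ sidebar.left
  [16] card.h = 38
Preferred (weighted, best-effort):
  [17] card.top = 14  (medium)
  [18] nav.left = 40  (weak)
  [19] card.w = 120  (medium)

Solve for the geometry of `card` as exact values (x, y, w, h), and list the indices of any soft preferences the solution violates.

card = (x=15, y=67, w=81, h=38)
violated soft preferences: 17, 18, 19

1. card.x = 15  [nav.left = card.left]
2. card.w = 81  [nav.w = card.w]
3. card.y = 67  [card.top = nav.bottom + 15]
4. card.h = 38  [card.h = 38]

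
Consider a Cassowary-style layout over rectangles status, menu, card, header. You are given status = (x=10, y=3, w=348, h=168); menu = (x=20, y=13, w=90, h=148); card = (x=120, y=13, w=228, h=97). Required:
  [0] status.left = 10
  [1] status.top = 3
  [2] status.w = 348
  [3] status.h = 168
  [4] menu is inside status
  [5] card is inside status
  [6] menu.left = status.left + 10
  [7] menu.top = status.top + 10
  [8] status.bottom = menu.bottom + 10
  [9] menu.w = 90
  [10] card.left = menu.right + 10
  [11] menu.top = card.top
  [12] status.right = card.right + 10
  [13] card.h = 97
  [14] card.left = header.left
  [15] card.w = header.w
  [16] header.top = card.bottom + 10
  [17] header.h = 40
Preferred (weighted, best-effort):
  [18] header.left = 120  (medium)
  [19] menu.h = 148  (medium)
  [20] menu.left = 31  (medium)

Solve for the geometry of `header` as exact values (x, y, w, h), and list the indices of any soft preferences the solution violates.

header = (x=120, y=120, w=228, h=40)
violated soft preferences: 20

1. header.x = 120  [card.left = header.left]
2. header.w = 228  [card.w = header.w]
3. header.y = 120  [header.top = card.bottom + 10]
4. header.h = 40  [header.h = 40]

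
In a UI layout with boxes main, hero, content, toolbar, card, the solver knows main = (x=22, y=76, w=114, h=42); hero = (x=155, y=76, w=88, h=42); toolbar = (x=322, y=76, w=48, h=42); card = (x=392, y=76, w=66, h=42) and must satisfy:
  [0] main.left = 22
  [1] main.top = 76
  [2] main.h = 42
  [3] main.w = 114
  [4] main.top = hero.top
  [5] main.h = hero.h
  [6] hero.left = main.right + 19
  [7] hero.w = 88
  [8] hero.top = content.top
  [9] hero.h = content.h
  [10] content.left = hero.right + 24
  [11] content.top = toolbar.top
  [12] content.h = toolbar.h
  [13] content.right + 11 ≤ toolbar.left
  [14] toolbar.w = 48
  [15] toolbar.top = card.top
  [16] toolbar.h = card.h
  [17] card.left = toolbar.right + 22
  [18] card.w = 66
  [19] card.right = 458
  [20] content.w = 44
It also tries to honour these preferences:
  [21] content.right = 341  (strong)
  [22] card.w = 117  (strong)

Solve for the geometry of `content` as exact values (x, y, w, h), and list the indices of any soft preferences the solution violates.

1. content.y = 76  [hero.top = content.top]
2. content.h = 42  [hero.h = content.h]
3. content.x = 267  [content.left = hero.right + 24]
4. content.w = 44  [content.w = 44]

content = (x=267, y=76, w=44, h=42)
violated soft preferences: 21, 22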